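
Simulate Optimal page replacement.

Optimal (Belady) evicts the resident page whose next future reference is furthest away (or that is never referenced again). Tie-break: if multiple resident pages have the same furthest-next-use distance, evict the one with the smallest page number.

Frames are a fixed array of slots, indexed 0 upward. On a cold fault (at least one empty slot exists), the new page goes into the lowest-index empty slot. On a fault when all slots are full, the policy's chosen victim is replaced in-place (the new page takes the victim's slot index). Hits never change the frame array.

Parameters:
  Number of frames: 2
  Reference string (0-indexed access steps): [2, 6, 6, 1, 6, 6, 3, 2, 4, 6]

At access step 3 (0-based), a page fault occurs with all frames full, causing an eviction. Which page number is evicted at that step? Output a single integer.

Step 0: ref 2 -> FAULT, frames=[2,-]
Step 1: ref 6 -> FAULT, frames=[2,6]
Step 2: ref 6 -> HIT, frames=[2,6]
Step 3: ref 1 -> FAULT, evict 2, frames=[1,6]
At step 3: evicted page 2

Answer: 2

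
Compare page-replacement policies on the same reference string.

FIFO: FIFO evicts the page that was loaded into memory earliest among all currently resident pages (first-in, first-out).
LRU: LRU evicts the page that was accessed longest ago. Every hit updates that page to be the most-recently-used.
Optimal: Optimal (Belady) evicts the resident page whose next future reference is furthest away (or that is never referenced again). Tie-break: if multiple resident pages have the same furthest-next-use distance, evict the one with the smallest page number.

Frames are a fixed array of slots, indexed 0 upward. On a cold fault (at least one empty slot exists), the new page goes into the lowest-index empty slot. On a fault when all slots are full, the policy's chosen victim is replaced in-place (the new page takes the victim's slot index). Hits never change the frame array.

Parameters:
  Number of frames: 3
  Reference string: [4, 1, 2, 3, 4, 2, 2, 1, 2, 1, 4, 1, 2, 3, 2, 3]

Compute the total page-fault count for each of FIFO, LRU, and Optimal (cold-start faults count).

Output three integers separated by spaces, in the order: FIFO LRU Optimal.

Answer: 8 7 6

Derivation:
--- FIFO ---
  step 0: ref 4 -> FAULT, frames=[4,-,-] (faults so far: 1)
  step 1: ref 1 -> FAULT, frames=[4,1,-] (faults so far: 2)
  step 2: ref 2 -> FAULT, frames=[4,1,2] (faults so far: 3)
  step 3: ref 3 -> FAULT, evict 4, frames=[3,1,2] (faults so far: 4)
  step 4: ref 4 -> FAULT, evict 1, frames=[3,4,2] (faults so far: 5)
  step 5: ref 2 -> HIT, frames=[3,4,2] (faults so far: 5)
  step 6: ref 2 -> HIT, frames=[3,4,2] (faults so far: 5)
  step 7: ref 1 -> FAULT, evict 2, frames=[3,4,1] (faults so far: 6)
  step 8: ref 2 -> FAULT, evict 3, frames=[2,4,1] (faults so far: 7)
  step 9: ref 1 -> HIT, frames=[2,4,1] (faults so far: 7)
  step 10: ref 4 -> HIT, frames=[2,4,1] (faults so far: 7)
  step 11: ref 1 -> HIT, frames=[2,4,1] (faults so far: 7)
  step 12: ref 2 -> HIT, frames=[2,4,1] (faults so far: 7)
  step 13: ref 3 -> FAULT, evict 4, frames=[2,3,1] (faults so far: 8)
  step 14: ref 2 -> HIT, frames=[2,3,1] (faults so far: 8)
  step 15: ref 3 -> HIT, frames=[2,3,1] (faults so far: 8)
  FIFO total faults: 8
--- LRU ---
  step 0: ref 4 -> FAULT, frames=[4,-,-] (faults so far: 1)
  step 1: ref 1 -> FAULT, frames=[4,1,-] (faults so far: 2)
  step 2: ref 2 -> FAULT, frames=[4,1,2] (faults so far: 3)
  step 3: ref 3 -> FAULT, evict 4, frames=[3,1,2] (faults so far: 4)
  step 4: ref 4 -> FAULT, evict 1, frames=[3,4,2] (faults so far: 5)
  step 5: ref 2 -> HIT, frames=[3,4,2] (faults so far: 5)
  step 6: ref 2 -> HIT, frames=[3,4,2] (faults so far: 5)
  step 7: ref 1 -> FAULT, evict 3, frames=[1,4,2] (faults so far: 6)
  step 8: ref 2 -> HIT, frames=[1,4,2] (faults so far: 6)
  step 9: ref 1 -> HIT, frames=[1,4,2] (faults so far: 6)
  step 10: ref 4 -> HIT, frames=[1,4,2] (faults so far: 6)
  step 11: ref 1 -> HIT, frames=[1,4,2] (faults so far: 6)
  step 12: ref 2 -> HIT, frames=[1,4,2] (faults so far: 6)
  step 13: ref 3 -> FAULT, evict 4, frames=[1,3,2] (faults so far: 7)
  step 14: ref 2 -> HIT, frames=[1,3,2] (faults so far: 7)
  step 15: ref 3 -> HIT, frames=[1,3,2] (faults so far: 7)
  LRU total faults: 7
--- Optimal ---
  step 0: ref 4 -> FAULT, frames=[4,-,-] (faults so far: 1)
  step 1: ref 1 -> FAULT, frames=[4,1,-] (faults so far: 2)
  step 2: ref 2 -> FAULT, frames=[4,1,2] (faults so far: 3)
  step 3: ref 3 -> FAULT, evict 1, frames=[4,3,2] (faults so far: 4)
  step 4: ref 4 -> HIT, frames=[4,3,2] (faults so far: 4)
  step 5: ref 2 -> HIT, frames=[4,3,2] (faults so far: 4)
  step 6: ref 2 -> HIT, frames=[4,3,2] (faults so far: 4)
  step 7: ref 1 -> FAULT, evict 3, frames=[4,1,2] (faults so far: 5)
  step 8: ref 2 -> HIT, frames=[4,1,2] (faults so far: 5)
  step 9: ref 1 -> HIT, frames=[4,1,2] (faults so far: 5)
  step 10: ref 4 -> HIT, frames=[4,1,2] (faults so far: 5)
  step 11: ref 1 -> HIT, frames=[4,1,2] (faults so far: 5)
  step 12: ref 2 -> HIT, frames=[4,1,2] (faults so far: 5)
  step 13: ref 3 -> FAULT, evict 1, frames=[4,3,2] (faults so far: 6)
  step 14: ref 2 -> HIT, frames=[4,3,2] (faults so far: 6)
  step 15: ref 3 -> HIT, frames=[4,3,2] (faults so far: 6)
  Optimal total faults: 6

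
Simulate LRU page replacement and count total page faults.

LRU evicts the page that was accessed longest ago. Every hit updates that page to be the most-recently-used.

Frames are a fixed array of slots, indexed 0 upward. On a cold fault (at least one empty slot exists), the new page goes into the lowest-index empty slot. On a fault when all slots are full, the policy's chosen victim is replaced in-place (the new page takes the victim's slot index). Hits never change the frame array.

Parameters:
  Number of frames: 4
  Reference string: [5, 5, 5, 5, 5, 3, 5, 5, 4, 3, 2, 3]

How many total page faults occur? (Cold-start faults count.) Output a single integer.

Step 0: ref 5 → FAULT, frames=[5,-,-,-]
Step 1: ref 5 → HIT, frames=[5,-,-,-]
Step 2: ref 5 → HIT, frames=[5,-,-,-]
Step 3: ref 5 → HIT, frames=[5,-,-,-]
Step 4: ref 5 → HIT, frames=[5,-,-,-]
Step 5: ref 3 → FAULT, frames=[5,3,-,-]
Step 6: ref 5 → HIT, frames=[5,3,-,-]
Step 7: ref 5 → HIT, frames=[5,3,-,-]
Step 8: ref 4 → FAULT, frames=[5,3,4,-]
Step 9: ref 3 → HIT, frames=[5,3,4,-]
Step 10: ref 2 → FAULT, frames=[5,3,4,2]
Step 11: ref 3 → HIT, frames=[5,3,4,2]
Total faults: 4

Answer: 4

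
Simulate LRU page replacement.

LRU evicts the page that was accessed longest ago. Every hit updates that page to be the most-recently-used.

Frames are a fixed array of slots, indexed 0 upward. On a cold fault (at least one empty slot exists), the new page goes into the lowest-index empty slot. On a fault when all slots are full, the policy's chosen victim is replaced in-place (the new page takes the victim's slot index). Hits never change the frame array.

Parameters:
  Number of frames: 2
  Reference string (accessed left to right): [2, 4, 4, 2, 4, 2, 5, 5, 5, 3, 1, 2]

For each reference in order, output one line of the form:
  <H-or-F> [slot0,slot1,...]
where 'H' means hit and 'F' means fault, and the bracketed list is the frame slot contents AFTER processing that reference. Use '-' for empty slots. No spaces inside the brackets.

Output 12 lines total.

F [2,-]
F [2,4]
H [2,4]
H [2,4]
H [2,4]
H [2,4]
F [2,5]
H [2,5]
H [2,5]
F [3,5]
F [3,1]
F [2,1]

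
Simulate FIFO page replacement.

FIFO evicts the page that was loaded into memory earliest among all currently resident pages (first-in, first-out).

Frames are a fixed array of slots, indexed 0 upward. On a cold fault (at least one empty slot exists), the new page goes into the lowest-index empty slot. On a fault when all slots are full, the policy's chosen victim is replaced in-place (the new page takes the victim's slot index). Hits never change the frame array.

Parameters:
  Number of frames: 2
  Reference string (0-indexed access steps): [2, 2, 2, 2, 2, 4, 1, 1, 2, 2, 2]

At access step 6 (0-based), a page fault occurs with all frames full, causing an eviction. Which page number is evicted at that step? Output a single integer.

Step 0: ref 2 -> FAULT, frames=[2,-]
Step 1: ref 2 -> HIT, frames=[2,-]
Step 2: ref 2 -> HIT, frames=[2,-]
Step 3: ref 2 -> HIT, frames=[2,-]
Step 4: ref 2 -> HIT, frames=[2,-]
Step 5: ref 4 -> FAULT, frames=[2,4]
Step 6: ref 1 -> FAULT, evict 2, frames=[1,4]
At step 6: evicted page 2

Answer: 2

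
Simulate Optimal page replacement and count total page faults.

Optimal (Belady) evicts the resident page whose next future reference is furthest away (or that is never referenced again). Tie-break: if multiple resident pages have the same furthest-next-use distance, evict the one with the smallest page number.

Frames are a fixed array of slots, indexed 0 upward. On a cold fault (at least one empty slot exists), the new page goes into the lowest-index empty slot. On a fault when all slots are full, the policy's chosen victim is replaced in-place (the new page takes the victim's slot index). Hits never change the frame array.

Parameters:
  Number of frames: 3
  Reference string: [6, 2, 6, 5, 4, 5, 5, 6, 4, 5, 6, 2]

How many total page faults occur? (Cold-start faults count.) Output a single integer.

Step 0: ref 6 → FAULT, frames=[6,-,-]
Step 1: ref 2 → FAULT, frames=[6,2,-]
Step 2: ref 6 → HIT, frames=[6,2,-]
Step 3: ref 5 → FAULT, frames=[6,2,5]
Step 4: ref 4 → FAULT (evict 2), frames=[6,4,5]
Step 5: ref 5 → HIT, frames=[6,4,5]
Step 6: ref 5 → HIT, frames=[6,4,5]
Step 7: ref 6 → HIT, frames=[6,4,5]
Step 8: ref 4 → HIT, frames=[6,4,5]
Step 9: ref 5 → HIT, frames=[6,4,5]
Step 10: ref 6 → HIT, frames=[6,4,5]
Step 11: ref 2 → FAULT (evict 4), frames=[6,2,5]
Total faults: 5

Answer: 5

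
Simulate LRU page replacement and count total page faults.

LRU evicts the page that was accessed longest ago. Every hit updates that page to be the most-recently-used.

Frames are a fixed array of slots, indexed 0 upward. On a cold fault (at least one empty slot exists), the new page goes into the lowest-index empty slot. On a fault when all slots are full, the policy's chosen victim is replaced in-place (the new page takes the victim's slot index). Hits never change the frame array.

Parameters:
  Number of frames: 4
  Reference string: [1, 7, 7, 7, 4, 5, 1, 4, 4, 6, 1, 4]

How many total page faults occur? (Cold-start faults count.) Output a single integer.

Step 0: ref 1 → FAULT, frames=[1,-,-,-]
Step 1: ref 7 → FAULT, frames=[1,7,-,-]
Step 2: ref 7 → HIT, frames=[1,7,-,-]
Step 3: ref 7 → HIT, frames=[1,7,-,-]
Step 4: ref 4 → FAULT, frames=[1,7,4,-]
Step 5: ref 5 → FAULT, frames=[1,7,4,5]
Step 6: ref 1 → HIT, frames=[1,7,4,5]
Step 7: ref 4 → HIT, frames=[1,7,4,5]
Step 8: ref 4 → HIT, frames=[1,7,4,5]
Step 9: ref 6 → FAULT (evict 7), frames=[1,6,4,5]
Step 10: ref 1 → HIT, frames=[1,6,4,5]
Step 11: ref 4 → HIT, frames=[1,6,4,5]
Total faults: 5

Answer: 5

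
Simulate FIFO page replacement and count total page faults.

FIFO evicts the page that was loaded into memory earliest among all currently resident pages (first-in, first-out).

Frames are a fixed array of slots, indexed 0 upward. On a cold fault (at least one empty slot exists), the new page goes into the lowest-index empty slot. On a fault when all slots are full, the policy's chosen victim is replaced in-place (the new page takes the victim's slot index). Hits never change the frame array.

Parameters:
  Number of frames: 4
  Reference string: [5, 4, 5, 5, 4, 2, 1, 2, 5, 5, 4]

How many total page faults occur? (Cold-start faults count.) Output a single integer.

Step 0: ref 5 → FAULT, frames=[5,-,-,-]
Step 1: ref 4 → FAULT, frames=[5,4,-,-]
Step 2: ref 5 → HIT, frames=[5,4,-,-]
Step 3: ref 5 → HIT, frames=[5,4,-,-]
Step 4: ref 4 → HIT, frames=[5,4,-,-]
Step 5: ref 2 → FAULT, frames=[5,4,2,-]
Step 6: ref 1 → FAULT, frames=[5,4,2,1]
Step 7: ref 2 → HIT, frames=[5,4,2,1]
Step 8: ref 5 → HIT, frames=[5,4,2,1]
Step 9: ref 5 → HIT, frames=[5,4,2,1]
Step 10: ref 4 → HIT, frames=[5,4,2,1]
Total faults: 4

Answer: 4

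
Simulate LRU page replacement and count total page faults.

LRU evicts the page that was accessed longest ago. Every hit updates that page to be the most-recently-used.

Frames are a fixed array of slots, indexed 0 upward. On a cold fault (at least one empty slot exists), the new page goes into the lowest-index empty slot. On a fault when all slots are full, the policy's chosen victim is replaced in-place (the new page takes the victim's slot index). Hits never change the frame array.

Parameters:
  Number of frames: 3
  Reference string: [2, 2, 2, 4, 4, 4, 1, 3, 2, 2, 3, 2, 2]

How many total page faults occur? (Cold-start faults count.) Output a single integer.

Answer: 5

Derivation:
Step 0: ref 2 → FAULT, frames=[2,-,-]
Step 1: ref 2 → HIT, frames=[2,-,-]
Step 2: ref 2 → HIT, frames=[2,-,-]
Step 3: ref 4 → FAULT, frames=[2,4,-]
Step 4: ref 4 → HIT, frames=[2,4,-]
Step 5: ref 4 → HIT, frames=[2,4,-]
Step 6: ref 1 → FAULT, frames=[2,4,1]
Step 7: ref 3 → FAULT (evict 2), frames=[3,4,1]
Step 8: ref 2 → FAULT (evict 4), frames=[3,2,1]
Step 9: ref 2 → HIT, frames=[3,2,1]
Step 10: ref 3 → HIT, frames=[3,2,1]
Step 11: ref 2 → HIT, frames=[3,2,1]
Step 12: ref 2 → HIT, frames=[3,2,1]
Total faults: 5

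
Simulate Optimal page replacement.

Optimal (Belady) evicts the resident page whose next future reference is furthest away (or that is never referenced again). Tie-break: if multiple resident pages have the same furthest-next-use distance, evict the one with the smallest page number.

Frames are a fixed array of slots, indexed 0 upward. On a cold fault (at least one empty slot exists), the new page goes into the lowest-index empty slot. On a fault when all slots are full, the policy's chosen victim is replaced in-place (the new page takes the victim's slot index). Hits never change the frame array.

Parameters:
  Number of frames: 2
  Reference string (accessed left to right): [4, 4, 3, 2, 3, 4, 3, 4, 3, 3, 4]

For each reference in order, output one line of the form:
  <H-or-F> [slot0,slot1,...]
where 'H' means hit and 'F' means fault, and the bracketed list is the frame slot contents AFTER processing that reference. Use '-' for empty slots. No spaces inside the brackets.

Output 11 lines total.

F [4,-]
H [4,-]
F [4,3]
F [2,3]
H [2,3]
F [4,3]
H [4,3]
H [4,3]
H [4,3]
H [4,3]
H [4,3]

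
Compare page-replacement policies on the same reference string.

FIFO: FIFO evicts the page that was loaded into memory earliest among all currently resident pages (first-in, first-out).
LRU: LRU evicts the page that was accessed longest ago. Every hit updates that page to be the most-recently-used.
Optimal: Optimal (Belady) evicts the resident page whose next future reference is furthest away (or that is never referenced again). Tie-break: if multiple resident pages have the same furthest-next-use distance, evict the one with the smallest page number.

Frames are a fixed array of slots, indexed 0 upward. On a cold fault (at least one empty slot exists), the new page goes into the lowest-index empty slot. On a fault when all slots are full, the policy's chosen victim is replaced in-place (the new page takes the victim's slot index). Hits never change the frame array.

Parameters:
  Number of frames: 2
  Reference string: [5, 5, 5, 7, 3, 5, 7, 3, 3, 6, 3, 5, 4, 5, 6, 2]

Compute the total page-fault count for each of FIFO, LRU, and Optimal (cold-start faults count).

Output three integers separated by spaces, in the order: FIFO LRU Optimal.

Answer: 11 11 9

Derivation:
--- FIFO ---
  step 0: ref 5 -> FAULT, frames=[5,-] (faults so far: 1)
  step 1: ref 5 -> HIT, frames=[5,-] (faults so far: 1)
  step 2: ref 5 -> HIT, frames=[5,-] (faults so far: 1)
  step 3: ref 7 -> FAULT, frames=[5,7] (faults so far: 2)
  step 4: ref 3 -> FAULT, evict 5, frames=[3,7] (faults so far: 3)
  step 5: ref 5 -> FAULT, evict 7, frames=[3,5] (faults so far: 4)
  step 6: ref 7 -> FAULT, evict 3, frames=[7,5] (faults so far: 5)
  step 7: ref 3 -> FAULT, evict 5, frames=[7,3] (faults so far: 6)
  step 8: ref 3 -> HIT, frames=[7,3] (faults so far: 6)
  step 9: ref 6 -> FAULT, evict 7, frames=[6,3] (faults so far: 7)
  step 10: ref 3 -> HIT, frames=[6,3] (faults so far: 7)
  step 11: ref 5 -> FAULT, evict 3, frames=[6,5] (faults so far: 8)
  step 12: ref 4 -> FAULT, evict 6, frames=[4,5] (faults so far: 9)
  step 13: ref 5 -> HIT, frames=[4,5] (faults so far: 9)
  step 14: ref 6 -> FAULT, evict 5, frames=[4,6] (faults so far: 10)
  step 15: ref 2 -> FAULT, evict 4, frames=[2,6] (faults so far: 11)
  FIFO total faults: 11
--- LRU ---
  step 0: ref 5 -> FAULT, frames=[5,-] (faults so far: 1)
  step 1: ref 5 -> HIT, frames=[5,-] (faults so far: 1)
  step 2: ref 5 -> HIT, frames=[5,-] (faults so far: 1)
  step 3: ref 7 -> FAULT, frames=[5,7] (faults so far: 2)
  step 4: ref 3 -> FAULT, evict 5, frames=[3,7] (faults so far: 3)
  step 5: ref 5 -> FAULT, evict 7, frames=[3,5] (faults so far: 4)
  step 6: ref 7 -> FAULT, evict 3, frames=[7,5] (faults so far: 5)
  step 7: ref 3 -> FAULT, evict 5, frames=[7,3] (faults so far: 6)
  step 8: ref 3 -> HIT, frames=[7,3] (faults so far: 6)
  step 9: ref 6 -> FAULT, evict 7, frames=[6,3] (faults so far: 7)
  step 10: ref 3 -> HIT, frames=[6,3] (faults so far: 7)
  step 11: ref 5 -> FAULT, evict 6, frames=[5,3] (faults so far: 8)
  step 12: ref 4 -> FAULT, evict 3, frames=[5,4] (faults so far: 9)
  step 13: ref 5 -> HIT, frames=[5,4] (faults so far: 9)
  step 14: ref 6 -> FAULT, evict 4, frames=[5,6] (faults so far: 10)
  step 15: ref 2 -> FAULT, evict 5, frames=[2,6] (faults so far: 11)
  LRU total faults: 11
--- Optimal ---
  step 0: ref 5 -> FAULT, frames=[5,-] (faults so far: 1)
  step 1: ref 5 -> HIT, frames=[5,-] (faults so far: 1)
  step 2: ref 5 -> HIT, frames=[5,-] (faults so far: 1)
  step 3: ref 7 -> FAULT, frames=[5,7] (faults so far: 2)
  step 4: ref 3 -> FAULT, evict 7, frames=[5,3] (faults so far: 3)
  step 5: ref 5 -> HIT, frames=[5,3] (faults so far: 3)
  step 6: ref 7 -> FAULT, evict 5, frames=[7,3] (faults so far: 4)
  step 7: ref 3 -> HIT, frames=[7,3] (faults so far: 4)
  step 8: ref 3 -> HIT, frames=[7,3] (faults so far: 4)
  step 9: ref 6 -> FAULT, evict 7, frames=[6,3] (faults so far: 5)
  step 10: ref 3 -> HIT, frames=[6,3] (faults so far: 5)
  step 11: ref 5 -> FAULT, evict 3, frames=[6,5] (faults so far: 6)
  step 12: ref 4 -> FAULT, evict 6, frames=[4,5] (faults so far: 7)
  step 13: ref 5 -> HIT, frames=[4,5] (faults so far: 7)
  step 14: ref 6 -> FAULT, evict 4, frames=[6,5] (faults so far: 8)
  step 15: ref 2 -> FAULT, evict 5, frames=[6,2] (faults so far: 9)
  Optimal total faults: 9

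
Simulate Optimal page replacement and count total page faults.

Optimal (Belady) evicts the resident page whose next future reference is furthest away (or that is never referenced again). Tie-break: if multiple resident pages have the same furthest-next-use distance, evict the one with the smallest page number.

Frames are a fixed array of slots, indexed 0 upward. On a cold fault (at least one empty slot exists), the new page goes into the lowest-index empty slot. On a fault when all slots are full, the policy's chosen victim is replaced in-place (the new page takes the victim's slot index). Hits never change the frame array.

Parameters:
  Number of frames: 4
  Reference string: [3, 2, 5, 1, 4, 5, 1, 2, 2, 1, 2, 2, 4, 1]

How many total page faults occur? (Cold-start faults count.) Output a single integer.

Answer: 5

Derivation:
Step 0: ref 3 → FAULT, frames=[3,-,-,-]
Step 1: ref 2 → FAULT, frames=[3,2,-,-]
Step 2: ref 5 → FAULT, frames=[3,2,5,-]
Step 3: ref 1 → FAULT, frames=[3,2,5,1]
Step 4: ref 4 → FAULT (evict 3), frames=[4,2,5,1]
Step 5: ref 5 → HIT, frames=[4,2,5,1]
Step 6: ref 1 → HIT, frames=[4,2,5,1]
Step 7: ref 2 → HIT, frames=[4,2,5,1]
Step 8: ref 2 → HIT, frames=[4,2,5,1]
Step 9: ref 1 → HIT, frames=[4,2,5,1]
Step 10: ref 2 → HIT, frames=[4,2,5,1]
Step 11: ref 2 → HIT, frames=[4,2,5,1]
Step 12: ref 4 → HIT, frames=[4,2,5,1]
Step 13: ref 1 → HIT, frames=[4,2,5,1]
Total faults: 5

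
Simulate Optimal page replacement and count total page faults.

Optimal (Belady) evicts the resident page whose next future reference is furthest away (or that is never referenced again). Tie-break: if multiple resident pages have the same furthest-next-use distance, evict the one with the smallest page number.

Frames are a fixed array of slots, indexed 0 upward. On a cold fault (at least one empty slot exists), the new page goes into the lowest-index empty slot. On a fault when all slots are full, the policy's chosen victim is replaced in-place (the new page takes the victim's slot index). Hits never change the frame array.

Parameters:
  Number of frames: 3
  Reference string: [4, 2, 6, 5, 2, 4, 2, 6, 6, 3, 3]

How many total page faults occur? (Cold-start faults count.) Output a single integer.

Step 0: ref 4 → FAULT, frames=[4,-,-]
Step 1: ref 2 → FAULT, frames=[4,2,-]
Step 2: ref 6 → FAULT, frames=[4,2,6]
Step 3: ref 5 → FAULT (evict 6), frames=[4,2,5]
Step 4: ref 2 → HIT, frames=[4,2,5]
Step 5: ref 4 → HIT, frames=[4,2,5]
Step 6: ref 2 → HIT, frames=[4,2,5]
Step 7: ref 6 → FAULT (evict 2), frames=[4,6,5]
Step 8: ref 6 → HIT, frames=[4,6,5]
Step 9: ref 3 → FAULT (evict 4), frames=[3,6,5]
Step 10: ref 3 → HIT, frames=[3,6,5]
Total faults: 6

Answer: 6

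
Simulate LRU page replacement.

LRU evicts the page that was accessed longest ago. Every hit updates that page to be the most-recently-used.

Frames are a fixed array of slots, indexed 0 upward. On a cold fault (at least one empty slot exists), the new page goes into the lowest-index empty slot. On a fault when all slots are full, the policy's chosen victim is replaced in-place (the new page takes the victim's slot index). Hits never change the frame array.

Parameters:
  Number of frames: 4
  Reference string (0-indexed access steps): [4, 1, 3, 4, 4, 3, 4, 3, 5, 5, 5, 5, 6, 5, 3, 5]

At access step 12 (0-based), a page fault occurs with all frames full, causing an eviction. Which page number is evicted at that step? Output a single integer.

Step 0: ref 4 -> FAULT, frames=[4,-,-,-]
Step 1: ref 1 -> FAULT, frames=[4,1,-,-]
Step 2: ref 3 -> FAULT, frames=[4,1,3,-]
Step 3: ref 4 -> HIT, frames=[4,1,3,-]
Step 4: ref 4 -> HIT, frames=[4,1,3,-]
Step 5: ref 3 -> HIT, frames=[4,1,3,-]
Step 6: ref 4 -> HIT, frames=[4,1,3,-]
Step 7: ref 3 -> HIT, frames=[4,1,3,-]
Step 8: ref 5 -> FAULT, frames=[4,1,3,5]
Step 9: ref 5 -> HIT, frames=[4,1,3,5]
Step 10: ref 5 -> HIT, frames=[4,1,3,5]
Step 11: ref 5 -> HIT, frames=[4,1,3,5]
Step 12: ref 6 -> FAULT, evict 1, frames=[4,6,3,5]
At step 12: evicted page 1

Answer: 1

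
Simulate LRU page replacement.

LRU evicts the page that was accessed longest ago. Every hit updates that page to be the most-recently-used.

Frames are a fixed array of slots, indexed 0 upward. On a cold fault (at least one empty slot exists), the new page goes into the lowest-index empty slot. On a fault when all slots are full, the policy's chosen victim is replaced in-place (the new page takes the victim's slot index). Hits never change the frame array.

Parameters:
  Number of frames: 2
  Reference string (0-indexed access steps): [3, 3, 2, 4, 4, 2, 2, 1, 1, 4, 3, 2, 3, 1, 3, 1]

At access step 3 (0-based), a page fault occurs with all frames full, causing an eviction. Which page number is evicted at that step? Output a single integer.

Answer: 3

Derivation:
Step 0: ref 3 -> FAULT, frames=[3,-]
Step 1: ref 3 -> HIT, frames=[3,-]
Step 2: ref 2 -> FAULT, frames=[3,2]
Step 3: ref 4 -> FAULT, evict 3, frames=[4,2]
At step 3: evicted page 3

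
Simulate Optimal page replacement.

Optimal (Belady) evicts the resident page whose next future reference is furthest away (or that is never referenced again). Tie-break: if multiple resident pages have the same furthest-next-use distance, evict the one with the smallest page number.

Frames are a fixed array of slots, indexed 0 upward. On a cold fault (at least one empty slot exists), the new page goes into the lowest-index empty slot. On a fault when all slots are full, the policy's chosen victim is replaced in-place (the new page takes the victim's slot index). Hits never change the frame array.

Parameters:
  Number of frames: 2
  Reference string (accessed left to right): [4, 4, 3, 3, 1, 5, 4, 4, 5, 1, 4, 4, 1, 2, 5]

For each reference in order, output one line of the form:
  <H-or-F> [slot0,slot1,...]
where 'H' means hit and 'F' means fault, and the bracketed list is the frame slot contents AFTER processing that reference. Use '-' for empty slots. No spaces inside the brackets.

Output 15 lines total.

F [4,-]
H [4,-]
F [4,3]
H [4,3]
F [4,1]
F [4,5]
H [4,5]
H [4,5]
H [4,5]
F [4,1]
H [4,1]
H [4,1]
H [4,1]
F [4,2]
F [4,5]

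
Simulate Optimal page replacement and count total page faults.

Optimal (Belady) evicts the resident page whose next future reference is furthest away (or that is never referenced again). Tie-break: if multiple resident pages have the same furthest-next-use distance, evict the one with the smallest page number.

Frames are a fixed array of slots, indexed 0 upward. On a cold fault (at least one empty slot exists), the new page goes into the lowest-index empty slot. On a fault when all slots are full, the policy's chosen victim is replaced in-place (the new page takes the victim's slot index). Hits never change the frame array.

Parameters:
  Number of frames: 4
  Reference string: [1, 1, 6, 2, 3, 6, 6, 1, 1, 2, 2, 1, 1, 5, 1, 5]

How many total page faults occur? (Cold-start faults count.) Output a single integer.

Step 0: ref 1 → FAULT, frames=[1,-,-,-]
Step 1: ref 1 → HIT, frames=[1,-,-,-]
Step 2: ref 6 → FAULT, frames=[1,6,-,-]
Step 3: ref 2 → FAULT, frames=[1,6,2,-]
Step 4: ref 3 → FAULT, frames=[1,6,2,3]
Step 5: ref 6 → HIT, frames=[1,6,2,3]
Step 6: ref 6 → HIT, frames=[1,6,2,3]
Step 7: ref 1 → HIT, frames=[1,6,2,3]
Step 8: ref 1 → HIT, frames=[1,6,2,3]
Step 9: ref 2 → HIT, frames=[1,6,2,3]
Step 10: ref 2 → HIT, frames=[1,6,2,3]
Step 11: ref 1 → HIT, frames=[1,6,2,3]
Step 12: ref 1 → HIT, frames=[1,6,2,3]
Step 13: ref 5 → FAULT (evict 2), frames=[1,6,5,3]
Step 14: ref 1 → HIT, frames=[1,6,5,3]
Step 15: ref 5 → HIT, frames=[1,6,5,3]
Total faults: 5

Answer: 5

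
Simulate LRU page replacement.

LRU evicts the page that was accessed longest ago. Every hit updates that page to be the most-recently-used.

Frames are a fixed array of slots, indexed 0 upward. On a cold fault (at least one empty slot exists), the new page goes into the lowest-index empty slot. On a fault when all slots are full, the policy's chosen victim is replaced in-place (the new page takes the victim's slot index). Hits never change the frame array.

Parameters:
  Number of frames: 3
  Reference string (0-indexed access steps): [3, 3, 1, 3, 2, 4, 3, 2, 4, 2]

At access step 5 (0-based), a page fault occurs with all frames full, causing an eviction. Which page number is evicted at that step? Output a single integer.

Answer: 1

Derivation:
Step 0: ref 3 -> FAULT, frames=[3,-,-]
Step 1: ref 3 -> HIT, frames=[3,-,-]
Step 2: ref 1 -> FAULT, frames=[3,1,-]
Step 3: ref 3 -> HIT, frames=[3,1,-]
Step 4: ref 2 -> FAULT, frames=[3,1,2]
Step 5: ref 4 -> FAULT, evict 1, frames=[3,4,2]
At step 5: evicted page 1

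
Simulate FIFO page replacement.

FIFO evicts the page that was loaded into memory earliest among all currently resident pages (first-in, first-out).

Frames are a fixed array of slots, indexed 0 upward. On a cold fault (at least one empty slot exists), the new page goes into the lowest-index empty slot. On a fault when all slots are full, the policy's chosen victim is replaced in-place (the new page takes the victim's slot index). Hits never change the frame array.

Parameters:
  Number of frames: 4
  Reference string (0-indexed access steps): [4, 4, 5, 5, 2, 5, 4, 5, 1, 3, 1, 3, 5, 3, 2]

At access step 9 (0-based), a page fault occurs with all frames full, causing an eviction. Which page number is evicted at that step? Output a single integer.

Answer: 4

Derivation:
Step 0: ref 4 -> FAULT, frames=[4,-,-,-]
Step 1: ref 4 -> HIT, frames=[4,-,-,-]
Step 2: ref 5 -> FAULT, frames=[4,5,-,-]
Step 3: ref 5 -> HIT, frames=[4,5,-,-]
Step 4: ref 2 -> FAULT, frames=[4,5,2,-]
Step 5: ref 5 -> HIT, frames=[4,5,2,-]
Step 6: ref 4 -> HIT, frames=[4,5,2,-]
Step 7: ref 5 -> HIT, frames=[4,5,2,-]
Step 8: ref 1 -> FAULT, frames=[4,5,2,1]
Step 9: ref 3 -> FAULT, evict 4, frames=[3,5,2,1]
At step 9: evicted page 4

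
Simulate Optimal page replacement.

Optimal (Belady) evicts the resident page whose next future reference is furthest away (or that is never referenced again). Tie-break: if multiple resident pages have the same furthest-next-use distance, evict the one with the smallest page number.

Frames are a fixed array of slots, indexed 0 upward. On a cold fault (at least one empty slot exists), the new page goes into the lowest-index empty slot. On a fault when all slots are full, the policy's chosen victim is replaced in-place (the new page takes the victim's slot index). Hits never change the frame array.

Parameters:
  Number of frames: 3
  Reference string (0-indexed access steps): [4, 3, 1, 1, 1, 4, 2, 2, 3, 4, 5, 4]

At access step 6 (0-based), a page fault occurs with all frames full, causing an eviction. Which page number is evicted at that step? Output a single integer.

Answer: 1

Derivation:
Step 0: ref 4 -> FAULT, frames=[4,-,-]
Step 1: ref 3 -> FAULT, frames=[4,3,-]
Step 2: ref 1 -> FAULT, frames=[4,3,1]
Step 3: ref 1 -> HIT, frames=[4,3,1]
Step 4: ref 1 -> HIT, frames=[4,3,1]
Step 5: ref 4 -> HIT, frames=[4,3,1]
Step 6: ref 2 -> FAULT, evict 1, frames=[4,3,2]
At step 6: evicted page 1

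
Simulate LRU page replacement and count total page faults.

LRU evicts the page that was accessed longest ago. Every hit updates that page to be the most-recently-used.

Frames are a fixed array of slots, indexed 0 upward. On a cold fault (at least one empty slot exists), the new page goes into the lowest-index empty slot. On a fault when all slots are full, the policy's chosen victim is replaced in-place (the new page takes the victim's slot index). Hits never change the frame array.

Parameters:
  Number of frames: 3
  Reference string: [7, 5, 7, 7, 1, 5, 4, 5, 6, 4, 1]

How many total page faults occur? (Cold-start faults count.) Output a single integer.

Answer: 6

Derivation:
Step 0: ref 7 → FAULT, frames=[7,-,-]
Step 1: ref 5 → FAULT, frames=[7,5,-]
Step 2: ref 7 → HIT, frames=[7,5,-]
Step 3: ref 7 → HIT, frames=[7,5,-]
Step 4: ref 1 → FAULT, frames=[7,5,1]
Step 5: ref 5 → HIT, frames=[7,5,1]
Step 6: ref 4 → FAULT (evict 7), frames=[4,5,1]
Step 7: ref 5 → HIT, frames=[4,5,1]
Step 8: ref 6 → FAULT (evict 1), frames=[4,5,6]
Step 9: ref 4 → HIT, frames=[4,5,6]
Step 10: ref 1 → FAULT (evict 5), frames=[4,1,6]
Total faults: 6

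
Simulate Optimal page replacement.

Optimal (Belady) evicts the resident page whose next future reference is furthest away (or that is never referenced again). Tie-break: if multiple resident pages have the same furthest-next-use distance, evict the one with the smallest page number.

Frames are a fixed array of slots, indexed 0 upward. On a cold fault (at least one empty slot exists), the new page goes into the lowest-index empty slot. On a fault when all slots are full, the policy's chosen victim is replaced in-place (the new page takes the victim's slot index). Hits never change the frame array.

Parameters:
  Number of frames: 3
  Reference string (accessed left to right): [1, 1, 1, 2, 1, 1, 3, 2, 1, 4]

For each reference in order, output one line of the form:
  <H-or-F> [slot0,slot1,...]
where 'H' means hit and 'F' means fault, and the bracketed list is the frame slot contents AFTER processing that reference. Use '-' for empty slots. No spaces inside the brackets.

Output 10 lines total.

F [1,-,-]
H [1,-,-]
H [1,-,-]
F [1,2,-]
H [1,2,-]
H [1,2,-]
F [1,2,3]
H [1,2,3]
H [1,2,3]
F [4,2,3]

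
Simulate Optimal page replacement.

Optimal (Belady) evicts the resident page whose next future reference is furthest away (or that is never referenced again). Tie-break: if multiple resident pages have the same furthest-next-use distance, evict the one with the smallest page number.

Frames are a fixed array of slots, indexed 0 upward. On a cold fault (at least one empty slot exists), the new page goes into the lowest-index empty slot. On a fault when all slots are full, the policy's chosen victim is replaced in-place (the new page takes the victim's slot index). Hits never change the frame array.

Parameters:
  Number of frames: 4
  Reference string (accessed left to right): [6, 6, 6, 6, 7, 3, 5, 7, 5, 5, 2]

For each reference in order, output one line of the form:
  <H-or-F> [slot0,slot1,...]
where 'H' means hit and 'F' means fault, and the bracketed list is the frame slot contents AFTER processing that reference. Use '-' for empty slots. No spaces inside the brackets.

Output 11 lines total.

F [6,-,-,-]
H [6,-,-,-]
H [6,-,-,-]
H [6,-,-,-]
F [6,7,-,-]
F [6,7,3,-]
F [6,7,3,5]
H [6,7,3,5]
H [6,7,3,5]
H [6,7,3,5]
F [6,7,2,5]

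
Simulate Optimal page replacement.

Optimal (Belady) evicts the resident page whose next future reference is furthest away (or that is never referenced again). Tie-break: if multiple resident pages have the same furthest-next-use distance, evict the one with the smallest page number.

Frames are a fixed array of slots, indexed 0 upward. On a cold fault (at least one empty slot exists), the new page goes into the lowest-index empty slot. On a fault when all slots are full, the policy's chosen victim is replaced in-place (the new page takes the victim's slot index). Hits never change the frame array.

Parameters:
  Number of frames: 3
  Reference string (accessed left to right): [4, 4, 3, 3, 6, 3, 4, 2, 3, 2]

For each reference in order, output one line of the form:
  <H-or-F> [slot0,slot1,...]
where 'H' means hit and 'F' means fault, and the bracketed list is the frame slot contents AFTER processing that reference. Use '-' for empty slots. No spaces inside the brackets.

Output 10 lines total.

F [4,-,-]
H [4,-,-]
F [4,3,-]
H [4,3,-]
F [4,3,6]
H [4,3,6]
H [4,3,6]
F [2,3,6]
H [2,3,6]
H [2,3,6]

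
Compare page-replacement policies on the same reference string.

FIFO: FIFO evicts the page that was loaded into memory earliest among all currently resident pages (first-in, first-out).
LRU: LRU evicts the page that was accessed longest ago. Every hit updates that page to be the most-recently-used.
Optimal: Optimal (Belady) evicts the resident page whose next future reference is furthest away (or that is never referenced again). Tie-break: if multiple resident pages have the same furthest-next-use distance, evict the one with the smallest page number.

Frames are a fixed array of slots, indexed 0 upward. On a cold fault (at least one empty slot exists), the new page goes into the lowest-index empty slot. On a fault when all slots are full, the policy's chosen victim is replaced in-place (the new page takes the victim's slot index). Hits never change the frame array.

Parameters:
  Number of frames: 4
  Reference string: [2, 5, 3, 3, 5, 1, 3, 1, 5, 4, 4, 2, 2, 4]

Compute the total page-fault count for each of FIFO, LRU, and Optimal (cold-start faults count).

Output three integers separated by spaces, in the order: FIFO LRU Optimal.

--- FIFO ---
  step 0: ref 2 -> FAULT, frames=[2,-,-,-] (faults so far: 1)
  step 1: ref 5 -> FAULT, frames=[2,5,-,-] (faults so far: 2)
  step 2: ref 3 -> FAULT, frames=[2,5,3,-] (faults so far: 3)
  step 3: ref 3 -> HIT, frames=[2,5,3,-] (faults so far: 3)
  step 4: ref 5 -> HIT, frames=[2,5,3,-] (faults so far: 3)
  step 5: ref 1 -> FAULT, frames=[2,5,3,1] (faults so far: 4)
  step 6: ref 3 -> HIT, frames=[2,5,3,1] (faults so far: 4)
  step 7: ref 1 -> HIT, frames=[2,5,3,1] (faults so far: 4)
  step 8: ref 5 -> HIT, frames=[2,5,3,1] (faults so far: 4)
  step 9: ref 4 -> FAULT, evict 2, frames=[4,5,3,1] (faults so far: 5)
  step 10: ref 4 -> HIT, frames=[4,5,3,1] (faults so far: 5)
  step 11: ref 2 -> FAULT, evict 5, frames=[4,2,3,1] (faults so far: 6)
  step 12: ref 2 -> HIT, frames=[4,2,3,1] (faults so far: 6)
  step 13: ref 4 -> HIT, frames=[4,2,3,1] (faults so far: 6)
  FIFO total faults: 6
--- LRU ---
  step 0: ref 2 -> FAULT, frames=[2,-,-,-] (faults so far: 1)
  step 1: ref 5 -> FAULT, frames=[2,5,-,-] (faults so far: 2)
  step 2: ref 3 -> FAULT, frames=[2,5,3,-] (faults so far: 3)
  step 3: ref 3 -> HIT, frames=[2,5,3,-] (faults so far: 3)
  step 4: ref 5 -> HIT, frames=[2,5,3,-] (faults so far: 3)
  step 5: ref 1 -> FAULT, frames=[2,5,3,1] (faults so far: 4)
  step 6: ref 3 -> HIT, frames=[2,5,3,1] (faults so far: 4)
  step 7: ref 1 -> HIT, frames=[2,5,3,1] (faults so far: 4)
  step 8: ref 5 -> HIT, frames=[2,5,3,1] (faults so far: 4)
  step 9: ref 4 -> FAULT, evict 2, frames=[4,5,3,1] (faults so far: 5)
  step 10: ref 4 -> HIT, frames=[4,5,3,1] (faults so far: 5)
  step 11: ref 2 -> FAULT, evict 3, frames=[4,5,2,1] (faults so far: 6)
  step 12: ref 2 -> HIT, frames=[4,5,2,1] (faults so far: 6)
  step 13: ref 4 -> HIT, frames=[4,5,2,1] (faults so far: 6)
  LRU total faults: 6
--- Optimal ---
  step 0: ref 2 -> FAULT, frames=[2,-,-,-] (faults so far: 1)
  step 1: ref 5 -> FAULT, frames=[2,5,-,-] (faults so far: 2)
  step 2: ref 3 -> FAULT, frames=[2,5,3,-] (faults so far: 3)
  step 3: ref 3 -> HIT, frames=[2,5,3,-] (faults so far: 3)
  step 4: ref 5 -> HIT, frames=[2,5,3,-] (faults so far: 3)
  step 5: ref 1 -> FAULT, frames=[2,5,3,1] (faults so far: 4)
  step 6: ref 3 -> HIT, frames=[2,5,3,1] (faults so far: 4)
  step 7: ref 1 -> HIT, frames=[2,5,3,1] (faults so far: 4)
  step 8: ref 5 -> HIT, frames=[2,5,3,1] (faults so far: 4)
  step 9: ref 4 -> FAULT, evict 1, frames=[2,5,3,4] (faults so far: 5)
  step 10: ref 4 -> HIT, frames=[2,5,3,4] (faults so far: 5)
  step 11: ref 2 -> HIT, frames=[2,5,3,4] (faults so far: 5)
  step 12: ref 2 -> HIT, frames=[2,5,3,4] (faults so far: 5)
  step 13: ref 4 -> HIT, frames=[2,5,3,4] (faults so far: 5)
  Optimal total faults: 5

Answer: 6 6 5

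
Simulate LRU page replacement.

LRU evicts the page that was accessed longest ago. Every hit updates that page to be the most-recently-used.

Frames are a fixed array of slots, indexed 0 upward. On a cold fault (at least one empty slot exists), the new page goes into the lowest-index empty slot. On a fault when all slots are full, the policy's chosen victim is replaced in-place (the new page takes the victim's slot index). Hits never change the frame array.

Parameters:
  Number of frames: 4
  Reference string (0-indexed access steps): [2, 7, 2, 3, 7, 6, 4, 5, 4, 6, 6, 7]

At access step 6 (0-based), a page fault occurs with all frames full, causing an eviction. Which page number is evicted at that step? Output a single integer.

Answer: 2

Derivation:
Step 0: ref 2 -> FAULT, frames=[2,-,-,-]
Step 1: ref 7 -> FAULT, frames=[2,7,-,-]
Step 2: ref 2 -> HIT, frames=[2,7,-,-]
Step 3: ref 3 -> FAULT, frames=[2,7,3,-]
Step 4: ref 7 -> HIT, frames=[2,7,3,-]
Step 5: ref 6 -> FAULT, frames=[2,7,3,6]
Step 6: ref 4 -> FAULT, evict 2, frames=[4,7,3,6]
At step 6: evicted page 2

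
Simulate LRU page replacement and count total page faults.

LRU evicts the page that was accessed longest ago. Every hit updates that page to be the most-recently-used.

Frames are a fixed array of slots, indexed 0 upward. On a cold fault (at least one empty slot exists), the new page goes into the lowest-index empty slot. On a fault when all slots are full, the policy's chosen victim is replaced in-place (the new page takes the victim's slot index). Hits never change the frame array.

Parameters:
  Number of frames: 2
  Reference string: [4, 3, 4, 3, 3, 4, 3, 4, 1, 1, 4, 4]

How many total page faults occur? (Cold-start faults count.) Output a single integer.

Answer: 3

Derivation:
Step 0: ref 4 → FAULT, frames=[4,-]
Step 1: ref 3 → FAULT, frames=[4,3]
Step 2: ref 4 → HIT, frames=[4,3]
Step 3: ref 3 → HIT, frames=[4,3]
Step 4: ref 3 → HIT, frames=[4,3]
Step 5: ref 4 → HIT, frames=[4,3]
Step 6: ref 3 → HIT, frames=[4,3]
Step 7: ref 4 → HIT, frames=[4,3]
Step 8: ref 1 → FAULT (evict 3), frames=[4,1]
Step 9: ref 1 → HIT, frames=[4,1]
Step 10: ref 4 → HIT, frames=[4,1]
Step 11: ref 4 → HIT, frames=[4,1]
Total faults: 3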